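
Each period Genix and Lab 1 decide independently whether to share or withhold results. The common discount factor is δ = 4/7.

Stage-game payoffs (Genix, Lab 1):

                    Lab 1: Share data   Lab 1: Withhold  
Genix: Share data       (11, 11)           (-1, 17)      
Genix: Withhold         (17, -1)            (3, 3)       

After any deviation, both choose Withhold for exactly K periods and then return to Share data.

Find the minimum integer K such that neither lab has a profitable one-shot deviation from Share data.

No profitable deviation requires (11−3)(δ+…+δ^K) ≥ 17−11, i.e. δ+…+δ^K ≥ 3/4 ≈ 0.7500.
With δ = 4/7, the partial sums are K=1: 0.5714, K=2: 0.8980.
K = 2 is the first length at which the sum reaches 0.7500.

2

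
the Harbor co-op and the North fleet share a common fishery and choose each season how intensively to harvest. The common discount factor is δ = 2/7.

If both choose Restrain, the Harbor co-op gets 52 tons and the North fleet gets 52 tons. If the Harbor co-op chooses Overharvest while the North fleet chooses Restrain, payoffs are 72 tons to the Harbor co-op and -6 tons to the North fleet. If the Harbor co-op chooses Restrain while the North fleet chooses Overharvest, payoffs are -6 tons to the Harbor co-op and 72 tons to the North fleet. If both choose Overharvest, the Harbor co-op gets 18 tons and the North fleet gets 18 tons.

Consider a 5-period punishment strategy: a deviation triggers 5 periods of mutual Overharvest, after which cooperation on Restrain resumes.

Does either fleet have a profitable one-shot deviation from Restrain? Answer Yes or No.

Yes

A one-shot deviation gives 72 now, then 18 for 5 periods, then back to 52.
Gain from deviating: (72−52) today; loss: (52−18) in each of the next 5 periods.
No-deviation condition: (52−18)(δ+…+δ^5) ≥ 72−52, i.e. δ+…+δ^5 ≥ 10/17.
At δ = 2/7: δ+…+δ^5 = 0.3992 < 0.5882.
So cooperation is not sustainable.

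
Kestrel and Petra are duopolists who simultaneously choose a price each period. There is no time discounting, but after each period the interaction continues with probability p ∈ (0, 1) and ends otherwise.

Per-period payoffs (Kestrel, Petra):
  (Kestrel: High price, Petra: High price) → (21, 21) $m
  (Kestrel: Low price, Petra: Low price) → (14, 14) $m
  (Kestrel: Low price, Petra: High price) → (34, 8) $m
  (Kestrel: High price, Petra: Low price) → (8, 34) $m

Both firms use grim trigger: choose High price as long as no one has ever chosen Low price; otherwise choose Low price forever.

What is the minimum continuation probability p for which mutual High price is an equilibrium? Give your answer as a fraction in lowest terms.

Expected cooperation value is 21 + p·21 + p²·21 + … = 21/(1−p); deviation gives 34 + p·14/(1−p).
21 ≥ 34(1−p) + 14p ⇒ 20p ≥ 13 ⇒ p ≥ 13/20.

13/20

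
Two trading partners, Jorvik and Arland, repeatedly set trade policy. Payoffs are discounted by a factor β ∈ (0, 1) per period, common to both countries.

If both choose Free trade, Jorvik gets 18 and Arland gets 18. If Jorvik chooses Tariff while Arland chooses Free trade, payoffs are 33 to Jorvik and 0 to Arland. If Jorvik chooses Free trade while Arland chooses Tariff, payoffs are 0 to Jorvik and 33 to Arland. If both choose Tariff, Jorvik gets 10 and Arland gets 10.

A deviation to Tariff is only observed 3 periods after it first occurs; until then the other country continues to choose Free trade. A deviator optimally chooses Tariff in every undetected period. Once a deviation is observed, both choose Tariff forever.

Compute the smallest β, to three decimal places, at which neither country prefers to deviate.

The best deviation is to choose Tariff for all 3 undetected periods, earning 33 each, then 10 forever once detected.
Deviation value: 33(1−β^3)/(1−β) + 10β^3/(1−β); cooperation value: 18/(1−β).
IC: 18 ≥ 33(1−β^3) + 10β^3 = 33 − 23β^3.
So β^3 ≥ 15/23, giving β ≥ (15/23)^(1/3) ≈ 0.867.

0.867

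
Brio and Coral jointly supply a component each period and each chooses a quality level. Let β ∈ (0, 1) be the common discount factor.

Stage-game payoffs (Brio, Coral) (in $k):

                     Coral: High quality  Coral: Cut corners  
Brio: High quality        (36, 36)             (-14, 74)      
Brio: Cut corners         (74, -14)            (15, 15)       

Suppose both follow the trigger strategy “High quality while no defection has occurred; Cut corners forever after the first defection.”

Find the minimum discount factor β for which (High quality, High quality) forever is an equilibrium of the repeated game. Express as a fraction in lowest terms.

One-period gain from deviating is 74 − 36 = 38. The loss is 36 − 15 = 21 in every subsequent period, with present value 21·β/(1−β).
Deviation is unprofitable when 21·β/(1−β) ≥ 38, i.e. β/(1−β) ≥ 38/21.
Equivalently β ≥ 38/(38+21) = 38/59.

38/59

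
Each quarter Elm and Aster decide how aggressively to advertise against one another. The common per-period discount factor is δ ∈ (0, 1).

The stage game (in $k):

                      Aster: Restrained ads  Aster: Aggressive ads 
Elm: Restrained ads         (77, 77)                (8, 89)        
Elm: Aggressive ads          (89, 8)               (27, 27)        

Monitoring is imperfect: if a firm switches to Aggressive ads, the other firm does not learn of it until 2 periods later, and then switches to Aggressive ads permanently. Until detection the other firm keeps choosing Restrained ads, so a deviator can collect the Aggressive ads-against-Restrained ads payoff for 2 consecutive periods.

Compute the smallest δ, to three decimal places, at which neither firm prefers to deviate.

0.440

The best deviation is to choose Aggressive ads for all 2 undetected periods, earning 89 each, then 27 forever once detected.
Deviation value: 89(1−δ^2)/(1−δ) + 27δ^2/(1−δ); cooperation value: 77/(1−δ).
IC: 77 ≥ 89(1−δ^2) + 27δ^2 = 89 − 62δ^2.
So δ^2 ≥ 12/62 = 6/31, giving δ ≥ (6/31)^(1/2) ≈ 0.440.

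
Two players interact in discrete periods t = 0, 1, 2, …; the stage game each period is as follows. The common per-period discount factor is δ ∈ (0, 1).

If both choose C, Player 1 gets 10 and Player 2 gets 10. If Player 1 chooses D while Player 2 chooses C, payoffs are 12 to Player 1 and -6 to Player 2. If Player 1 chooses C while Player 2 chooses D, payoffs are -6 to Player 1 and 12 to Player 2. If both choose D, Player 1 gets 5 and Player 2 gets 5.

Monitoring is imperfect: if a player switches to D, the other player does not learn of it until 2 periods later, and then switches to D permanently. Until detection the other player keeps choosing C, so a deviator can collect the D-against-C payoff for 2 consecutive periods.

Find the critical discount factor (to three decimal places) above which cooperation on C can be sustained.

The best deviation is to choose D for all 2 undetected periods, earning 12 each, then 5 forever once detected.
Deviation value: 12(1−δ^2)/(1−δ) + 5δ^2/(1−δ); cooperation value: 10/(1−δ).
IC: 10 ≥ 12(1−δ^2) + 5δ^2 = 12 − 7δ^2.
So δ^2 ≥ 2/7, giving δ ≥ (2/7)^(1/2) ≈ 0.535.

0.535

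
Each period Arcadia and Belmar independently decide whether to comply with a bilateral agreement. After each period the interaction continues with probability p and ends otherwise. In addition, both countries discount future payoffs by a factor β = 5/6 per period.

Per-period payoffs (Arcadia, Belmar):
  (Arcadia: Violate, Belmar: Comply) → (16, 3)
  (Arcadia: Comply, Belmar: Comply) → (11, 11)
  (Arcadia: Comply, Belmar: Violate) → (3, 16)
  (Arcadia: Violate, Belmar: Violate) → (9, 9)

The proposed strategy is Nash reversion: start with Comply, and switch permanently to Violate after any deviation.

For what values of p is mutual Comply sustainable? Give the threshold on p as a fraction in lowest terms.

With continuation probability p and discount β, the effective per-period discount factor is βp.
Grim-trigger IC: βp ≥ (16−11)/(16−9) = 5/7.
So p ≥ (5/7)/(5/6) = 6/7.

6/7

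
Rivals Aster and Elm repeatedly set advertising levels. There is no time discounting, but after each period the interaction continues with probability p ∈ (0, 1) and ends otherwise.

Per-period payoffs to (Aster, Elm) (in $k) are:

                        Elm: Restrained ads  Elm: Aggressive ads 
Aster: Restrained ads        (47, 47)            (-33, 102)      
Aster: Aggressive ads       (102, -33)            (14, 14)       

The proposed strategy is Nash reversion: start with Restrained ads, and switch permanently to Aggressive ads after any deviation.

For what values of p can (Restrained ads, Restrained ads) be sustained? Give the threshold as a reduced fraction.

With no time discounting, the continuation probability p plays the role of the discount factor.
Grim-trigger IC: 47/(1−p) ≥ 102 + 14p/(1−p) ⇒ p ≥ (102−47)/(102−14) = 5/8.

5/8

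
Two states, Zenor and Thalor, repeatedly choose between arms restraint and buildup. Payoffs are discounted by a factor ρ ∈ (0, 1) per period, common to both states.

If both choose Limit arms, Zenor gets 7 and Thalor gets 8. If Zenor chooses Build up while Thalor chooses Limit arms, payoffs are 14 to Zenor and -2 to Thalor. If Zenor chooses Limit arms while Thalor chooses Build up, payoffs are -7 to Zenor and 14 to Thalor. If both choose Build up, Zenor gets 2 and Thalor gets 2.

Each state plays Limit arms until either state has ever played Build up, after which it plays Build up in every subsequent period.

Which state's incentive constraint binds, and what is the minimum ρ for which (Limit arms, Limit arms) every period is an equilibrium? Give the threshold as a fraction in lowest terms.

Zenor's threshold: (14−7)/(14−2) = 7/12.
Thalor's threshold: (14−8)/(14−2) = 1/2.
7/12 > 1/2, so Zenor binds and ρ* = 7/12.

Zenor; ρ ≥ 7/12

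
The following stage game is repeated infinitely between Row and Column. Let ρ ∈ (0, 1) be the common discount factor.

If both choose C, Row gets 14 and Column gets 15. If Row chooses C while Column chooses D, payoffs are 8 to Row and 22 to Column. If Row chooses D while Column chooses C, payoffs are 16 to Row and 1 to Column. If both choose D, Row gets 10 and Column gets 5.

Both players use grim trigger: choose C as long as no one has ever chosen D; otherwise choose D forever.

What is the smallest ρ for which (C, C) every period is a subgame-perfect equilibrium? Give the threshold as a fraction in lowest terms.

7/17

Row: cooperation gives 14 each period; deviation gives 16 once then 10 forever.
  14/(1−ρ) ≥ 16 + 10ρ/(1−ρ) ⇒ ρ ≥ 2/6 = 1/3.
Column: cooperation gives 15 each period; deviation gives 22 once then 5 forever.
  ρ ≥ 7/17.
Both must hold, so the binding constraint is Column's: ρ ≥ 7/17.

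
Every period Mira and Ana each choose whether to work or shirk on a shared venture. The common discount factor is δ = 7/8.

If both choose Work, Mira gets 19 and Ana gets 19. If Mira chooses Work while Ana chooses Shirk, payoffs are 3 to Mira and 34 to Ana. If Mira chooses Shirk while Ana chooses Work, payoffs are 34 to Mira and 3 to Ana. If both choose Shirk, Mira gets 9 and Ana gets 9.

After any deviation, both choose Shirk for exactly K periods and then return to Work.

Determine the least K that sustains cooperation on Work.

No profitable deviation requires (19−9)(δ+…+δ^K) ≥ 34−19, i.e. δ+…+δ^K ≥ 3/2 ≈ 1.5000.
With δ = 7/8, the partial sums are K=1: 0.8750, K=2: 1.6406.
K = 2 is the first length at which the sum reaches 1.5000.

2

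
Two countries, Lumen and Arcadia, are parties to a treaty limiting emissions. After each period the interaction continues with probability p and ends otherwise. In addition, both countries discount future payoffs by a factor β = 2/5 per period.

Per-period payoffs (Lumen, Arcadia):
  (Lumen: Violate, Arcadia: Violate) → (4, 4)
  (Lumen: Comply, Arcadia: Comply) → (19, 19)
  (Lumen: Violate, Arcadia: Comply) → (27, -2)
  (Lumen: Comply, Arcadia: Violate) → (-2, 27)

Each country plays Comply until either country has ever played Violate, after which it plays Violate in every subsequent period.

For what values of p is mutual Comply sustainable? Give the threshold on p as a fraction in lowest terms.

With continuation probability p and discount β, the effective per-period discount factor is βp.
Grim-trigger IC: βp ≥ (27−19)/(27−4) = 8/23.
So p ≥ (8/23)/(2/5) = 20/23.

20/23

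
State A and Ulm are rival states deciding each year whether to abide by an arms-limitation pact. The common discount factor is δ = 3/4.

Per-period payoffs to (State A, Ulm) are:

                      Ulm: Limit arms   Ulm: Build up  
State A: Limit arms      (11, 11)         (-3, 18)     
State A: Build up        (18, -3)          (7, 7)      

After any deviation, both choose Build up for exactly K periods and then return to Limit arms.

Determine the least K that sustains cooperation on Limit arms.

4

Need Σ_{k=1}^{K} δ^k ≥ (18−11)/(11−7) = 1.7500 at δ = 3/4.
At K = 3 the sum is 1.7344 < 1.7500; at K = 4 it is 2.0508 ≥ 1.7500.
So the minimum punishment length is K = 4.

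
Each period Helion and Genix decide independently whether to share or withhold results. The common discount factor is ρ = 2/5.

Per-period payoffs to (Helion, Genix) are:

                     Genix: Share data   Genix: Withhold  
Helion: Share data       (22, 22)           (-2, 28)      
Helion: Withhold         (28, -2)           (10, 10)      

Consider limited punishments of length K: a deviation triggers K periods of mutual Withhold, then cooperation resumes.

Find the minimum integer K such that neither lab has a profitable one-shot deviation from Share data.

2

Need Σ_{k=1}^{K} ρ^k ≥ (28−22)/(22−10) = 0.5000 at ρ = 2/5.
At K = 1 the sum is 0.4000 < 0.5000; at K = 2 it is 0.5600 ≥ 0.5000.
So the minimum punishment length is K = 2.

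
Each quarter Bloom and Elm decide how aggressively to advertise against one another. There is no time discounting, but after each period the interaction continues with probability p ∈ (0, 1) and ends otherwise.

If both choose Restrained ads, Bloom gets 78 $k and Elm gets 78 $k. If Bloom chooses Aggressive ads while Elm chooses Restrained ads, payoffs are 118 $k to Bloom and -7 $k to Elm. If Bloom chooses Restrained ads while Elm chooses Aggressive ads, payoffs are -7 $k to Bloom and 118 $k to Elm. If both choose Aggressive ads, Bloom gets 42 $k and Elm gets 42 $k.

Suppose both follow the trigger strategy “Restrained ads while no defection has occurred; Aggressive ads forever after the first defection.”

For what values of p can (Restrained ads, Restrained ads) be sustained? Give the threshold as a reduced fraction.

With no time discounting, the continuation probability p plays the role of the discount factor.
Grim-trigger IC: 78/(1−p) ≥ 118 + 42p/(1−p) ⇒ p ≥ (118−78)/(118−42) = 10/19.

10/19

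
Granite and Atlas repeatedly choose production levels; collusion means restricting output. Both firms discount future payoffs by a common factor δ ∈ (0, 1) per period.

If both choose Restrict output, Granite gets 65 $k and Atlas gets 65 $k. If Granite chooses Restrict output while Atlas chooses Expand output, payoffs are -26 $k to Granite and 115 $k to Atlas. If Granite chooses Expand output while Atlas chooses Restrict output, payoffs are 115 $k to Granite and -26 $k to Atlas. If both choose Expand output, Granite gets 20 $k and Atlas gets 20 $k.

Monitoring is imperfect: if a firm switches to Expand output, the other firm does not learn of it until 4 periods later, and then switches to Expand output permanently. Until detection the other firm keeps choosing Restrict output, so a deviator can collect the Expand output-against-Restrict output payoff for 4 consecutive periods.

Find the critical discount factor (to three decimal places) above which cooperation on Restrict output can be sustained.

0.852

A deviator earns 115 for 4 periods, then 20 forever; cooperating earns 65 forever. Multiplying the IC by (1−δ):
65 ≥ 115(1−δ^4) + 20δ^4, so 95·δ^4 ≥ 50 and δ^4 ≥ 10/19.
δ ≥ (10/19)^(1/4) ≈ 0.852.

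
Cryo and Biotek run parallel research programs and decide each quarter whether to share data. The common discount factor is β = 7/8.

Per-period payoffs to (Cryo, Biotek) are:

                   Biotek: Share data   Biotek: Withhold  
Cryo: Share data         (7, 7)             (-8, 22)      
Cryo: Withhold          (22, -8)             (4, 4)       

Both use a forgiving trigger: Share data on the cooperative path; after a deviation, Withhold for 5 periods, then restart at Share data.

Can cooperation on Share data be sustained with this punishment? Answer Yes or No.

Comparing payoff streams over the 6 periods until play realigns: cooperate → 7(1+β+…+β^5); deviate → 22 + 4(β+…+β^5).
Cooperation is sustained iff (7−4)(β+…+β^5) ≥ 22−7.
β+…+β^5 = 7/8·(1−(7/8)^5)/(1−7/8) = 3.4096, and (22−7)/(7−4) = 5.0000.
3.4096 < 5.0000, so cooperation is not sustainable.

No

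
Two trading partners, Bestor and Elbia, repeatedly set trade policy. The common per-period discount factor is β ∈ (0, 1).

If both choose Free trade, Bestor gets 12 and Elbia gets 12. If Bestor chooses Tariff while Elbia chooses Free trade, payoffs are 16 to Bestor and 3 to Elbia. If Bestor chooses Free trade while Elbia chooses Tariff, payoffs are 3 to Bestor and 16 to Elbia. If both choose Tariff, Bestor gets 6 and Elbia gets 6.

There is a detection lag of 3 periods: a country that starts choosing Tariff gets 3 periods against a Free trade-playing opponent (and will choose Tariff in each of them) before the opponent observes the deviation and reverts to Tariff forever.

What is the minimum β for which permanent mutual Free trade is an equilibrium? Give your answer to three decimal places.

Deviating for the 3 undetected periods gains 16−12 = 4 per period over cooperation, then loses 12−6 = 6 per period forever once punishment starts.
Gain: 4(1 + β + … + β^2); loss: 6·β^3/(1−β).
No profitable deviation ⇔ 4(1−β^3) ≤ 6·β^3, i.e. β^3 ≥ 4/(4+6) = 2/5.
Hence β ≥ (2/5)^(1/3) ≈ 0.737.

0.737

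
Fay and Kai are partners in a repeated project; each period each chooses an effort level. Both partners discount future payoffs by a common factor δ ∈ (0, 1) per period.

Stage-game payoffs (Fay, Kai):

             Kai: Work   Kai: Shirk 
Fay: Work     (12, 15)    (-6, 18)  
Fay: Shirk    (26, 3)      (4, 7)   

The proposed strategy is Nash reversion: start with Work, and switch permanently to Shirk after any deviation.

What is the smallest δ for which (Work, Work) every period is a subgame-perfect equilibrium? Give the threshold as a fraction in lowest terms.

7/11

Fay: cooperation gives 12 each period; deviation gives 26 once then 4 forever.
  12/(1−δ) ≥ 26 + 4δ/(1−δ) ⇒ δ ≥ 14/22 = 7/11.
Kai: cooperation gives 15 each period; deviation gives 18 once then 7 forever.
  δ ≥ 3/11.
Both must hold, so the binding constraint is Fay's: δ ≥ 7/11.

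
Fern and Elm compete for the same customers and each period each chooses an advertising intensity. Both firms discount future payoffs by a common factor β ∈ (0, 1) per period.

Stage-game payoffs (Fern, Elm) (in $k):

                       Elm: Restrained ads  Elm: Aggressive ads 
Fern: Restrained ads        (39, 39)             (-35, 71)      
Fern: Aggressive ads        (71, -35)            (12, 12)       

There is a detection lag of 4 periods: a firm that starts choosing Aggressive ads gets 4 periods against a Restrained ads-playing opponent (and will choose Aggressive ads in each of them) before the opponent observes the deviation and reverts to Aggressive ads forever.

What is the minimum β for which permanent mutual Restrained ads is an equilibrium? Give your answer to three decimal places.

0.858

The best deviation is to choose Aggressive ads for all 4 undetected periods, earning 71 each, then 12 forever once detected.
Deviation value: 71(1−β^4)/(1−β) + 12β^4/(1−β); cooperation value: 39/(1−β).
IC: 39 ≥ 71(1−β^4) + 12β^4 = 71 − 59β^4.
So β^4 ≥ 32/59, giving β ≥ (32/59)^(1/4) ≈ 0.858.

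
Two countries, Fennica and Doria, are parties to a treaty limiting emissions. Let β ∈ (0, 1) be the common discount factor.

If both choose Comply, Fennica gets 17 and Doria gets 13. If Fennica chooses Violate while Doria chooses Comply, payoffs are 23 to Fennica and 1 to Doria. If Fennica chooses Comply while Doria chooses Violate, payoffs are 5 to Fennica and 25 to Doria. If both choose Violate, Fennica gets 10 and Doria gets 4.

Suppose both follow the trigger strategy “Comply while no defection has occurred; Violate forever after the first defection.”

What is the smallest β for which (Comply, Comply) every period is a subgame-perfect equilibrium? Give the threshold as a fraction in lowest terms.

4/7

Fennica's threshold: (23−17)/(23−10) = 6/13.
Doria's threshold: (25−13)/(25−4) = 4/7.
6/13 < 4/7, so Doria binds and β* = 4/7.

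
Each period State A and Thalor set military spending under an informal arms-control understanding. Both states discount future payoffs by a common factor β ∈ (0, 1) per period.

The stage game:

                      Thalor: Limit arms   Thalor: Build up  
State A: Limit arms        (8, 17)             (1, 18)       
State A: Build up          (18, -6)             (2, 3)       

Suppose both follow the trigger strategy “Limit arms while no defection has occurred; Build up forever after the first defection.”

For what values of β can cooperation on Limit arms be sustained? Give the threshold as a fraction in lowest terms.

State A: cooperation gives 8 each period; deviation gives 18 once then 2 forever.
  8/(1−β) ≥ 18 + 2β/(1−β) ⇒ β ≥ 10/16 = 5/8.
Thalor: cooperation gives 17 each period; deviation gives 18 once then 3 forever.
  β ≥ 1/15.
Both must hold, so the binding constraint is State A's: β ≥ 5/8.

5/8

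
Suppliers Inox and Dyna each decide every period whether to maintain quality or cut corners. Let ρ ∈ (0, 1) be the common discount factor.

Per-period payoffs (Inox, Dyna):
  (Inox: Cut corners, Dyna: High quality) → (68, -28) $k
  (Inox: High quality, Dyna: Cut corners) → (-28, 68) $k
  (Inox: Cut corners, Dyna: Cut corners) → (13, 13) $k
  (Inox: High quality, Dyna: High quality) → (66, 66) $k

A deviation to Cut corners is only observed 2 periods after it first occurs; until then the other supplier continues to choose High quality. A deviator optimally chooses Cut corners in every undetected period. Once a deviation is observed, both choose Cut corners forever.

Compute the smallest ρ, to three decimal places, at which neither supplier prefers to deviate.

A deviator earns 68 for 2 periods, then 13 forever; cooperating earns 66 forever. Multiplying the IC by (1−ρ):
66 ≥ 68(1−ρ^2) + 13ρ^2, so 55·ρ^2 ≥ 2 and ρ^2 ≥ 2/55.
ρ ≥ (2/55)^(1/2) ≈ 0.191.

0.191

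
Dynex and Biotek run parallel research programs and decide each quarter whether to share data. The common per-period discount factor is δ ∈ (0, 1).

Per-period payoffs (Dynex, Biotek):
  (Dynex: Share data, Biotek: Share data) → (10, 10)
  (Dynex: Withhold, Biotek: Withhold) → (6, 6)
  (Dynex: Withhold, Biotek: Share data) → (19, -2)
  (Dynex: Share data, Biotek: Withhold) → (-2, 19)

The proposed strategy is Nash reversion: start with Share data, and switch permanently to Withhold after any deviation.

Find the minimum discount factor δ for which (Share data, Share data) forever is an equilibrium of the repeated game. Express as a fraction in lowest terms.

9/13

Cooperation forever yields 10 each period: 10/(1−δ).
Deviating yields 19 once, then 6 forever: 19 + 6δ/(1−δ).
No profitable deviation requires 10/(1−δ) ≥ 19 + 6δ/(1−δ).
Multiplying by (1−δ): 10 ≥ 19(1−δ) + 6δ = 19 − 13δ.
So 13δ ≥ 9, i.e. δ ≥ 9/13.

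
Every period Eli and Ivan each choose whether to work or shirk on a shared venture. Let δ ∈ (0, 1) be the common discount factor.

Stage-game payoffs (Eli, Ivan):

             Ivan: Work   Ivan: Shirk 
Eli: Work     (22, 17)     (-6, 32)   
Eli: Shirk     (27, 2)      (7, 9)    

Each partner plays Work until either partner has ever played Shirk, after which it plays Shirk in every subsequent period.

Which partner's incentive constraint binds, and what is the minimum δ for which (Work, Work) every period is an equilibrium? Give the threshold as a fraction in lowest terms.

Eli's threshold: (27−22)/(27−7) = 1/4.
Ivan's threshold: (32−17)/(32−9) = 15/23.
1/4 < 15/23, so Ivan binds and δ* = 15/23.

Ivan; δ ≥ 15/23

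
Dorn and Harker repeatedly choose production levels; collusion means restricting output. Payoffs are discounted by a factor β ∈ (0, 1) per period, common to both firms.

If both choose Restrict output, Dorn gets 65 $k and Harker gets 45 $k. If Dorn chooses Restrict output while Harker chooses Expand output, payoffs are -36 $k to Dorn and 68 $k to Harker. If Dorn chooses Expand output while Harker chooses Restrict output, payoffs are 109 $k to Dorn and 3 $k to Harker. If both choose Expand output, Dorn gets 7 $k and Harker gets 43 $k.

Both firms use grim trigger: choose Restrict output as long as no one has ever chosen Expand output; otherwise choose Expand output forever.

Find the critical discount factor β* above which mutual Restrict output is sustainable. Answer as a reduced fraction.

For Dorn: deviation gain 109−65 = 44, per-period punishment loss 65−7 = 58. IC gives β ≥ 44/102 = 22/51.
For Harker: gain 23, loss 2 per period, so β ≥ 23/25.
The tighter constraint is Harker's, so cooperation needs β ≥ 23/25.

23/25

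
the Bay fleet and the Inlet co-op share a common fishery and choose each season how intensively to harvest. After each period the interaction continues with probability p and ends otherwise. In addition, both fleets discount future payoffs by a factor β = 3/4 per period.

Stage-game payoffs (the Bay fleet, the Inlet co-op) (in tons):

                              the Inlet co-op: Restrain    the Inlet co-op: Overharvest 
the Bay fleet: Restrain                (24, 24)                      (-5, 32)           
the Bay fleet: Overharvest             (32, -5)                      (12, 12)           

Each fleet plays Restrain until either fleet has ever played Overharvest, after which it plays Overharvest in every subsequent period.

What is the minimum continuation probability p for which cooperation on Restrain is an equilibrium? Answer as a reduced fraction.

8/15

With continuation probability p and discount β, the effective per-period discount factor is βp.
Grim-trigger IC: βp ≥ (32−24)/(32−12) = 2/5.
So p ≥ (2/5)/(3/4) = 8/15.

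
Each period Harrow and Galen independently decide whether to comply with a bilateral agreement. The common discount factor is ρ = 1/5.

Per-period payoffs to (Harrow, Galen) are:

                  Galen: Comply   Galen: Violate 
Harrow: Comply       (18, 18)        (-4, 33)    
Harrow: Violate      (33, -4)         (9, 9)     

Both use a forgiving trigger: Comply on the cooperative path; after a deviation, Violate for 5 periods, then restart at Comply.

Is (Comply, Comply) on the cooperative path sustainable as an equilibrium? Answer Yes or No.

Comparing payoff streams over the 6 periods until play realigns: cooperate → 18(1+ρ+…+ρ^5); deviate → 33 + 9(ρ+…+ρ^5).
Cooperation is sustained iff (18−9)(ρ+…+ρ^5) ≥ 33−18.
ρ+…+ρ^5 = 1/5·(1−(1/5)^5)/(1−1/5) = 0.2499, and (33−18)/(18−9) = 1.6667.
0.2499 < 1.6667, so cooperation is not sustainable.

No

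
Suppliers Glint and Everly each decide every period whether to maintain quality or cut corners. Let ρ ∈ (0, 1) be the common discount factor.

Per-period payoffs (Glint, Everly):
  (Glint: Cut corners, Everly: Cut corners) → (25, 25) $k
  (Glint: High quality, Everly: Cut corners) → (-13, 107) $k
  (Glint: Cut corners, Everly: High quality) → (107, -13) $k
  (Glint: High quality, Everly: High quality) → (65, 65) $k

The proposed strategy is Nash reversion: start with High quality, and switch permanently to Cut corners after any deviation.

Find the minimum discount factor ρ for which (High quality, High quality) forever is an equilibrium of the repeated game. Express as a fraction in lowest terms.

21/41

Under grim trigger the critical discount factor is (T−C)/(T−P) with T = 107, C = 65, P = 25.
ρ* = (107−65)/(107−25) = 42/82 = 21/41.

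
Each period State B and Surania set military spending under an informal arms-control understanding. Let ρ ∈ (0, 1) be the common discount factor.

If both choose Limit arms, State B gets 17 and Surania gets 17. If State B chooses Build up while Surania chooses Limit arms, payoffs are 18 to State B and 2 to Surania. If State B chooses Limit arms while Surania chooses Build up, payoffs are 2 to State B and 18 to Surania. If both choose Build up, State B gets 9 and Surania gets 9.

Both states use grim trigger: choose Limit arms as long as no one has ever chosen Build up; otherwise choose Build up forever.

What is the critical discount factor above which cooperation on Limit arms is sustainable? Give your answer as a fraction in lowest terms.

1/9

One-period gain from deviating is 18 − 17 = 1. The loss is 17 − 9 = 8 in every subsequent period, with present value 8·ρ/(1−ρ).
Deviation is unprofitable when 8·ρ/(1−ρ) ≥ 1, i.e. ρ/(1−ρ) ≥ 1/8.
Equivalently ρ ≥ 1/(1+8) = 1/9.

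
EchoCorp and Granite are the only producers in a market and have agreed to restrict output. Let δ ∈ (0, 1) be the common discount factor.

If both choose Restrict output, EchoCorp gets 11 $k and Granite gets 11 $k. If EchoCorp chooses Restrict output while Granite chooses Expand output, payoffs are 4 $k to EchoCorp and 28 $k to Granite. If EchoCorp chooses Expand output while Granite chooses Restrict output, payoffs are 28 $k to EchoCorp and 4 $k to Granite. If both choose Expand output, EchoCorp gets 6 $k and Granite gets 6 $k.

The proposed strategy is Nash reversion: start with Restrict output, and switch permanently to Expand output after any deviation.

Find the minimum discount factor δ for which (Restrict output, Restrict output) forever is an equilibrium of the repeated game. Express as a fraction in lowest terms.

11/(1−δ) ≥ 28 + 6δ/(1−δ)
11 ≥ 28 − 22δ
δ ≥ 17/22.

17/22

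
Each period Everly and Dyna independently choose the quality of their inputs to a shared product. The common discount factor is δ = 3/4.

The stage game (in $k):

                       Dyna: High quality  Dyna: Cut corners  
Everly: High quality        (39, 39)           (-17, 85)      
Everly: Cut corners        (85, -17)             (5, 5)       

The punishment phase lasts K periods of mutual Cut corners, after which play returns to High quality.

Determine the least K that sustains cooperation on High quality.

IC: δ(1−δ^K)/(1−δ) ≥ (85−39)/(39−5) = 23/17.
With δ = 3/4: need 1 − δ^K ≥ 23/17·(1−3/4)/(3/4), i.e. δ^K ≤ 0.5490.
Since (3/4)^2 = 0.5625 and (3/4)^3 = 0.4219, the smallest such K is 3.

3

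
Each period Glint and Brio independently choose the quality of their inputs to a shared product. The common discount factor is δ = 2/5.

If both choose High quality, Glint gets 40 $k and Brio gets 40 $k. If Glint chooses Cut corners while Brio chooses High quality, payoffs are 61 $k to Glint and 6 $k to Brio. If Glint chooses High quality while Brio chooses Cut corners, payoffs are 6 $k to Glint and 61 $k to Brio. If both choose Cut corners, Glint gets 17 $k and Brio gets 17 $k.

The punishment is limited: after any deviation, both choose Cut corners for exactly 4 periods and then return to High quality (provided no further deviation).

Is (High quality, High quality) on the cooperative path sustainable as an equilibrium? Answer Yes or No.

No

IC: δ+…+δ^4 ≥ (61−40)/(40−17) = 21/23.
At δ = 2/5: partial sum = 0.6496 < 0.9130. Cooperation not sustainable.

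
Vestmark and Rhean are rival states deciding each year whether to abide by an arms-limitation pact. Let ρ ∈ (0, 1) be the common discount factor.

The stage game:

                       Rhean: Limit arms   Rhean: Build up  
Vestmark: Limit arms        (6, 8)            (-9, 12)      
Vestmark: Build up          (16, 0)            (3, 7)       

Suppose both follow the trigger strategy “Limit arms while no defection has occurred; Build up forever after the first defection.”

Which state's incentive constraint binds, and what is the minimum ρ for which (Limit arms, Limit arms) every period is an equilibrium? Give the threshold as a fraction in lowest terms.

Vestmark's threshold: (16−6)/(16−3) = 10/13.
Rhean's threshold: (12−8)/(12−7) = 4/5.
10/13 < 4/5, so Rhean binds and ρ* = 4/5.

Rhean; ρ ≥ 4/5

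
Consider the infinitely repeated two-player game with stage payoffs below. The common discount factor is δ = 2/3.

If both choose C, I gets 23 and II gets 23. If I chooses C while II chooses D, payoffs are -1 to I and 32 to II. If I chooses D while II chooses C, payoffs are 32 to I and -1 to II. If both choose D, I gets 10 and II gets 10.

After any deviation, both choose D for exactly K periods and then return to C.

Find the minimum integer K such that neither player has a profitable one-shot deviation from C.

Need Σ_{k=1}^{K} δ^k ≥ (32−23)/(23−10) = 0.6923 at δ = 2/3.
At K = 1 the sum is 0.6667 < 0.6923; at K = 2 it is 1.1111 ≥ 0.6923.
So the minimum punishment length is K = 2.

2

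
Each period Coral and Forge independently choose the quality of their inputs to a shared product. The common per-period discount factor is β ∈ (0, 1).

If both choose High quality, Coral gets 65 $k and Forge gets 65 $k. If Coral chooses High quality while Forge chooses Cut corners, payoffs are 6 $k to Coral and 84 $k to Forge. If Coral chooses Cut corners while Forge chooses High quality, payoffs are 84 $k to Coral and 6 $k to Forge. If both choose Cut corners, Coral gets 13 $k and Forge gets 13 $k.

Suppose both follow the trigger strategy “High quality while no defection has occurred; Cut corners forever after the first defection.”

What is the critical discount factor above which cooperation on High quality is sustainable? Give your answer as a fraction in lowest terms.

One-period gain from deviating is 84 − 65 = 19. The loss is 65 − 13 = 52 in every subsequent period, with present value 52·β/(1−β).
Deviation is unprofitable when 52·β/(1−β) ≥ 19, i.e. β/(1−β) ≥ 19/52.
Equivalently β ≥ 19/(19+52) = 19/71.

19/71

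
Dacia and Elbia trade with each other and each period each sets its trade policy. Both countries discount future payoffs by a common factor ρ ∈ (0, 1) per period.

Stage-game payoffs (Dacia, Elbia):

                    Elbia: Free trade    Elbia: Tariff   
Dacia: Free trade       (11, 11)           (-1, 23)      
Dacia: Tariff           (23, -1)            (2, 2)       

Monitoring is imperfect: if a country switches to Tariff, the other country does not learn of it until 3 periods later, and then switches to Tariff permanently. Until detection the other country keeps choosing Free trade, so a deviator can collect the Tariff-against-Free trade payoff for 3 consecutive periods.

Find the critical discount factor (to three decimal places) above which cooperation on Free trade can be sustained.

A deviator earns 23 for 3 periods, then 2 forever; cooperating earns 11 forever. Multiplying the IC by (1−ρ):
11 ≥ 23(1−ρ^3) + 2ρ^3, so 21·ρ^3 ≥ 12 and ρ^3 ≥ 4/7.
ρ ≥ (4/7)^(1/3) ≈ 0.830.

0.830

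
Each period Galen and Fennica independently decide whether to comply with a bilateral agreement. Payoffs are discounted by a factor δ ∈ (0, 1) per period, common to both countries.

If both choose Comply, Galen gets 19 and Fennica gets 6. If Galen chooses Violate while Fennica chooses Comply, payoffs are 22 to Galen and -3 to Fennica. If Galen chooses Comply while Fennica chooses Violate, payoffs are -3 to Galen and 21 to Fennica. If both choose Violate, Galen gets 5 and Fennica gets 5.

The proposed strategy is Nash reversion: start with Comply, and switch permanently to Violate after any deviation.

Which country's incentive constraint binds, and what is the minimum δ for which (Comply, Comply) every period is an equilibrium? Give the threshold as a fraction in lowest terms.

Galen's threshold: (22−19)/(22−5) = 3/17.
Fennica's threshold: (21−6)/(21−5) = 15/16.
3/17 < 15/16, so Fennica binds and δ* = 15/16.

Fennica; δ ≥ 15/16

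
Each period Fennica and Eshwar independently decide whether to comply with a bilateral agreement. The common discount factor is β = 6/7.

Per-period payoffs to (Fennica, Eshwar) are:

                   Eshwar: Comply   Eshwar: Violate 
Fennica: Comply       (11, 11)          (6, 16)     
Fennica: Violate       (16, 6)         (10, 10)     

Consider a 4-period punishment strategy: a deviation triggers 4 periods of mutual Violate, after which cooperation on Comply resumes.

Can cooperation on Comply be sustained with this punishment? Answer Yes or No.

No

IC: β+…+β^4 ≥ (16−11)/(11−10) = 5.
At β = 6/7: partial sum = 2.7613 < 5.0000. Cooperation not sustainable.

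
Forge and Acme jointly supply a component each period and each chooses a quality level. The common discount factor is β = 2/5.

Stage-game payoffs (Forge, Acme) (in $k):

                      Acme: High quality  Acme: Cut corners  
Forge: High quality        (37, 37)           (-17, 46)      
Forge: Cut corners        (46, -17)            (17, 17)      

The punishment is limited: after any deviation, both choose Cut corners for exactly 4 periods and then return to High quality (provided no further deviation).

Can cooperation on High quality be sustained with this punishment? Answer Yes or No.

IC: β+…+β^4 ≥ (46−37)/(37−17) = 9/20.
At β = 2/5: partial sum = 0.6496 ≥ 0.4500. Cooperation sustainable.

Yes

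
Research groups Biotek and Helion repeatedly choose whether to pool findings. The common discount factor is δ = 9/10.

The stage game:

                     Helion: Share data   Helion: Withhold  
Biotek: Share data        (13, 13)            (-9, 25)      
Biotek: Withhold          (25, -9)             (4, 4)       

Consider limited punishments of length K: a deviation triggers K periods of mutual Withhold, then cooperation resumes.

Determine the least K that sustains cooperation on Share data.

2

Need Σ_{k=1}^{K} δ^k ≥ (25−13)/(13−4) = 1.3333 at δ = 9/10.
At K = 1 the sum is 0.9000 < 1.3333; at K = 2 it is 1.7100 ≥ 1.3333.
So the minimum punishment length is K = 2.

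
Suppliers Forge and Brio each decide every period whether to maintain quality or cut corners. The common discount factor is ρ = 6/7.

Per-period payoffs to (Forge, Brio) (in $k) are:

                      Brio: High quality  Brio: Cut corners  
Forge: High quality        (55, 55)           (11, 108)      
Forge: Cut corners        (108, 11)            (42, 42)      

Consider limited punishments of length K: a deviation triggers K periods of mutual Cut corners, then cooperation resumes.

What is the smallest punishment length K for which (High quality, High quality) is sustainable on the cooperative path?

8

Need Σ_{k=1}^{K} ρ^k ≥ (108−55)/(55−42) = 4.0769 at ρ = 6/7.
At K = 7 the sum is 3.9605 < 4.0769; at K = 8 it is 4.2519 ≥ 4.0769.
So the minimum punishment length is K = 8.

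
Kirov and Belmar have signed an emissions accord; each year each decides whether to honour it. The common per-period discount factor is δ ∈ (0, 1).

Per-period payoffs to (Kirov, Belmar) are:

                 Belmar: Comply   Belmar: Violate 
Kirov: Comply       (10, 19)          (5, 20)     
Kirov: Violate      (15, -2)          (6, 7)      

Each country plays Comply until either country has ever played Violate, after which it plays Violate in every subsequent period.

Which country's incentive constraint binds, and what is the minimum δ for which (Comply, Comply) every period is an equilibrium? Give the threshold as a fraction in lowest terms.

For Kirov: deviation gain 15−10 = 5, per-period punishment loss 10−6 = 4. IC gives δ ≥ 5/9.
For Belmar: gain 1, loss 12 per period, so δ ≥ 1/13.
The tighter constraint is Kirov's, so cooperation needs δ ≥ 5/9.

Kirov; δ ≥ 5/9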